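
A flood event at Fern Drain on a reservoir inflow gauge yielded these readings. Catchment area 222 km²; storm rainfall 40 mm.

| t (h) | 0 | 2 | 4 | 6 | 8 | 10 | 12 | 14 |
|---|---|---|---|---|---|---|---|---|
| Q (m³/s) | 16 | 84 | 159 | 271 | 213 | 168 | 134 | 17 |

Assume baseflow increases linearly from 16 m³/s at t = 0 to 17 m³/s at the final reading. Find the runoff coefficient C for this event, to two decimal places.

C ≈ 0.75

ΣQ_DR = 930.0 m³/s; V = ΣQ_DR·Δt = 6.696 × 10^6 m³.
Runoff depth d = V / A = 30.16 mm.
C = d / P = 30.16 / 40 = 0.75.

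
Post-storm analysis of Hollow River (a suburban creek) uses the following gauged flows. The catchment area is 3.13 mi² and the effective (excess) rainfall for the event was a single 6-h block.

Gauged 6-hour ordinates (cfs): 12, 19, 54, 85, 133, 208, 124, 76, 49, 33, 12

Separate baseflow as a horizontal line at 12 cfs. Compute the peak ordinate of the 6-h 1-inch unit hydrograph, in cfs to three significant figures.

Direct runoff: 0.0, 7.0, 42.0, 73.0, 121.0, 196.0, 112.0, 64.0, 37.0, 21.0, 0.0 cfs; ΣQ_DR = 673.0 cfs, peak = 196.0 cfs.
Runoff depth d = ΣQ_DR·Δt / A = 673.0 × 21600 / (3.13 mi²) = 1.999 in.
The 1-inch UH is the DRH scaled by (1 in)/d, so U_p = 196.0 × 1/1.999 = 98.0 cfs.

U_p ≈ 98.0 cfs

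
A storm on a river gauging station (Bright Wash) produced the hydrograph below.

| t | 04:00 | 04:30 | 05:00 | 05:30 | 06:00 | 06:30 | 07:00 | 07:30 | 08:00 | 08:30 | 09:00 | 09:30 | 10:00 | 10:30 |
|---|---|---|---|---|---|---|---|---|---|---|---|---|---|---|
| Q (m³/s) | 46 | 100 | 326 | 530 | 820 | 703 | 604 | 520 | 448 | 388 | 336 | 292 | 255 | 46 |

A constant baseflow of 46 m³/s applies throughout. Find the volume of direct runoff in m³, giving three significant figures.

Direct-runoff ordinates (Q − Q_b): 0.0, 54.0, 280.0, 484.0, 774.0, 657.0, 558.0, 474.0, 402.0, 342.0, 290.0, 246.0, 209.0, 0.0 m³/s.
ΣQ_DR = 4770 m³/s.
With Δt = 0.5 h = 1800 s, V = ΣQ_DR · Δt = 4770 × 1800 = 8.59 × 10^6 m³.

V ≈ 8.59 × 10^6 m³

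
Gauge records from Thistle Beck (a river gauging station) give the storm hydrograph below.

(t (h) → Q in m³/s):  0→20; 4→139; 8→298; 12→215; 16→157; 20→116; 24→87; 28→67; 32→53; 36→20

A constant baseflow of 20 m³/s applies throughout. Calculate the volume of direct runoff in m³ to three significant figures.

Direct-runoff ordinates (Q − Q_b): 0.0, 119.0, 278.0, 195.0, 137.0, 96.0, 67.0, 47.0, 33.0, 0.0 m³/s.
ΣQ_DR = 972.0 m³/s.
With Δt = 4 h = 14400 s, V = ΣQ_DR · Δt = 972.0 × 14400 = 1.40 × 10^7 m³.

V ≈ 1.40 × 10^7 m³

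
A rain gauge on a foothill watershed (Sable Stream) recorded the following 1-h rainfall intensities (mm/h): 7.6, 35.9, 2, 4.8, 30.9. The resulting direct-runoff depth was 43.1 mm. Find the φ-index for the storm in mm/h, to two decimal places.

φ ≈ 11.85 mm/h

Only the 2 blocks with intensity above φ contribute runoff: 35.9, 30.9 mm/h.
Σ(I−φ)·Δt = d  ⇒  (35.9+30.9 − 2φ)·1 = 43.1
φ = (66.80 − 43.1/1) / 2 = 11.85 mm/h.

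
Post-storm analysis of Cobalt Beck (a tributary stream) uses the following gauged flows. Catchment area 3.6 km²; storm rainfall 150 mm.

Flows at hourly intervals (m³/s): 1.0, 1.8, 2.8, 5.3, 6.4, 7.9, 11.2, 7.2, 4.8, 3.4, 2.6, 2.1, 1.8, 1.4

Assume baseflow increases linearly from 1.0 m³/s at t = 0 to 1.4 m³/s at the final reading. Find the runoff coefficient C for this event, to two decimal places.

C ≈ 0.29

ΣQ_DR = 42.90 m³/s; V = ΣQ_DR·Δt = 1.544 × 10^5 m³.
Runoff depth d = V / A = 42.90 mm.
C = d / P = 42.90 / 150 = 0.29.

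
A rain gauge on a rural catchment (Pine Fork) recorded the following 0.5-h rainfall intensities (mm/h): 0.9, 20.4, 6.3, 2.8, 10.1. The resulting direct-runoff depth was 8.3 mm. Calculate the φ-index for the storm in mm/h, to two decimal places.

Only the 2 blocks with intensity above φ contribute runoff: 20.4, 10.1 mm/h.
Σ(I−φ)·Δt = d  ⇒  (20.4+10.1 − 2φ)·0.5 = 8.3
φ = (30.50 − 8.3/0.5) / 2 = 6.95 mm/h.

φ ≈ 6.95 mm/h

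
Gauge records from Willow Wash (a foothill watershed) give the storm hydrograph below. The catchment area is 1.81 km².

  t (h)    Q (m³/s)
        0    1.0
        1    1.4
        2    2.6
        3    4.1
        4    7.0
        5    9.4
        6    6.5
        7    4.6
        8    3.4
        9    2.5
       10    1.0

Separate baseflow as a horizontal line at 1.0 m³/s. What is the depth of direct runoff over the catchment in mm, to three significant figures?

d ≈ 64.6 mm

Direct runoff: 0.0, 0.4, 1.6, 3.1, 6.0, 8.4, 5.5, 3.6, 2.4, 1.5, 0.0 m³/s; ΣQ_DR = 32.50 m³/s.
V = ΣQ_DR · Δt = 32.50 × 3600 s = 1.170 × 10^5 m³.
Over A = 1.81 km², depth = V / A = 64.6 mm.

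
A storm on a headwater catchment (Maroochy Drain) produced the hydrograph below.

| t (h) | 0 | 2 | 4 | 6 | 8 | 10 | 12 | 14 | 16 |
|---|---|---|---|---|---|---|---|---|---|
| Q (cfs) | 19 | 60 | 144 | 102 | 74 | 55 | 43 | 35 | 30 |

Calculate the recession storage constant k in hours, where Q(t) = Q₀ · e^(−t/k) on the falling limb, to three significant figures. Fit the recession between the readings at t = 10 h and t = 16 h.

k ≈ 9.90 h

On the falling limb, Q drops from 55 to 30 cfs between t = 10 h and t = 16 h (Δt = 6 h).
k = −Δt / ln(Q₂/Q₁) = −6 / ln(30/55) = 9.90 h.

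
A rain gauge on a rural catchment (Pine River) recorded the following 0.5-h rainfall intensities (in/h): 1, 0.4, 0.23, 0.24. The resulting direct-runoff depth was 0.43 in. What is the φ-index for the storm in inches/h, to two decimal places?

Only the 2 blocks with intensity above φ contribute runoff: 1, 0.4 in/h.
Σ(I−φ)·Δt = d  ⇒  (1+0.4 − 2φ)·0.5 = 0.43
φ = (1.400 − 0.43/0.5) / 2 = 0.27 in/h.

φ ≈ 0.27 in/h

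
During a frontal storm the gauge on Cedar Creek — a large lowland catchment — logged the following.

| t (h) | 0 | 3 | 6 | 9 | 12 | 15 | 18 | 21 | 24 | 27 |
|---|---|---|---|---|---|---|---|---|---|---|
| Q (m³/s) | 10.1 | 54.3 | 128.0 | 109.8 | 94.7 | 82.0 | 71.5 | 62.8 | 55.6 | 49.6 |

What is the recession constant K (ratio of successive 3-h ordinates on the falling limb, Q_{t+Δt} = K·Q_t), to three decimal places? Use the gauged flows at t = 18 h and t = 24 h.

K ≈ 0.882

Using the recession-limb readings at t = 18 h and t = 24 h: Q falls from 71.5 to 55.6 m³/s over 2 intervals.
K = (Q₂/Q₁)^(1/2) = (55.6/71.5)^(1/2) = 0.882.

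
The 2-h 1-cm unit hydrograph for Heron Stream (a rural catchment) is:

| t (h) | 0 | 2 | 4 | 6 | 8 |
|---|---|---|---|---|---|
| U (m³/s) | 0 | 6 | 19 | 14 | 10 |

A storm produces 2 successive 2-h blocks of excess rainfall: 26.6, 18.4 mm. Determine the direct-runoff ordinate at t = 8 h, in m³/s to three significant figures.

By discrete convolution, Q_j = Σ (P_i / 10 mm) · U_{j−i}.
At t = 8 h (j=4): Q = (26.6/10)·10 + (18.4/10)·14 = 52.4 m³/s.

Q ≈ 52.4 m³/s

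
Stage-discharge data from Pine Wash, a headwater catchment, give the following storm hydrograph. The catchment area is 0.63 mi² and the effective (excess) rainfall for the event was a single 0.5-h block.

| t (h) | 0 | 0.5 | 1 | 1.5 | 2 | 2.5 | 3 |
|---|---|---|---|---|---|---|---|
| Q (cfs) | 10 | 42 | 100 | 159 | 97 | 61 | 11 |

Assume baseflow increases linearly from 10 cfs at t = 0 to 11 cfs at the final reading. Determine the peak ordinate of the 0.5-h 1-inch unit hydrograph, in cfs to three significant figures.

U_p ≈ 297 cfs

Direct runoff: 0.00, 31.83, 89.67, 148.50, 86.33, 50.17, 0.00 cfs; ΣQ_DR = 406.5 cfs, peak = 148.50 cfs.
Runoff depth d = ΣQ_DR·Δt / A = 406.5 × 1800 / (0.63 mi²) = 0.4999 in.
The 1-inch UH is the DRH scaled by (1 in)/d, so U_p = 148.50 × 1/0.4999 = 297 cfs.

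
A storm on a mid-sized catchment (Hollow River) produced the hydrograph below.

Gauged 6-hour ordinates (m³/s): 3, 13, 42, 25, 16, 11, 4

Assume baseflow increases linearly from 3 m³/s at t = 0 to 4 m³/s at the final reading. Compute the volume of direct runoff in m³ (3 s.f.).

V ≈ 1.93 × 10^6 m³

Direct-runoff ordinates (Q − Q_b): 0.00, 9.83, 38.67, 21.50, 12.33, 7.17, 0.00 m³/s.
ΣQ_DR = 89.50 m³/s.
With Δt = 6 h = 21600 s, V = ΣQ_DR · Δt = 89.50 × 21600 = 1.93 × 10^6 m³.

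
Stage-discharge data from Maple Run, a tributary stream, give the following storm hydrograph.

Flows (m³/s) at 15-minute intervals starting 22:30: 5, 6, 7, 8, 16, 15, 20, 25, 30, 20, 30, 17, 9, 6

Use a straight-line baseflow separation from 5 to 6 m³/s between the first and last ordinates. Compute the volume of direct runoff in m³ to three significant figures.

V ≈ 1.23 × 10^5 m³

Direct-runoff ordinates (Q − Q_b): 0.00, 0.92, 1.85, 2.77, 10.69, 9.62, 14.54, 19.46, 24.38, 14.31, 24.23, 11.15, 3.08, 0.00 m³/s.
ΣQ_DR = 137.0 m³/s.
With Δt = 0.25 h = 900 s, V = ΣQ_DR · Δt = 137.0 × 900 = 1.23 × 10^5 m³.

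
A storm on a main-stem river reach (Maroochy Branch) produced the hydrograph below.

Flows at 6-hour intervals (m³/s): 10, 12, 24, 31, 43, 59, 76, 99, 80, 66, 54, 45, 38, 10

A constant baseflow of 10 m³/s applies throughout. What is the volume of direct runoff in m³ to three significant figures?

V ≈ 1.10 × 10^7 m³

Direct-runoff ordinates (Q − Q_b): 0.0, 2.0, 14.0, 21.0, 33.0, 49.0, 66.0, 89.0, 70.0, 56.0, 44.0, 35.0, 28.0, 0.0 m³/s.
ΣQ_DR = 507.0 m³/s.
With Δt = 6 h = 21600 s, V = ΣQ_DR · Δt = 507.0 × 21600 = 1.10 × 10^7 m³.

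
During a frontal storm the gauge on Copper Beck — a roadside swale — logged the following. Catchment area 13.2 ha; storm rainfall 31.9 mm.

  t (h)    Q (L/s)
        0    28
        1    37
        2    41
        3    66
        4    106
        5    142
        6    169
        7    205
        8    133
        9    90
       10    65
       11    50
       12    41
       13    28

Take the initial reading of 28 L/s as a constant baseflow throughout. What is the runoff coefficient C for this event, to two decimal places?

ΣQ_DR = 809.0 L/s; V = ΣQ_DR·Δt = 2.912 × 10^6 L.
Runoff depth d = V / A = 22.06 mm.
C = d / P = 22.06 / 31.9 = 0.69.

C ≈ 0.69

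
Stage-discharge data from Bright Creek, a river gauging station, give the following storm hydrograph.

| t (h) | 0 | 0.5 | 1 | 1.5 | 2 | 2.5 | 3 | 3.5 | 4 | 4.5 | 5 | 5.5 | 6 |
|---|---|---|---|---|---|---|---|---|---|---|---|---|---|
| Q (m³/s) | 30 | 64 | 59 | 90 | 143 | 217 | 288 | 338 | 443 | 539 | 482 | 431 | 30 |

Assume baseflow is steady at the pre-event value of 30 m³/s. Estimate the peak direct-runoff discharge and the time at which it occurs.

Q_p = 509.0 m³/s at t = 4.5 h

Subtracting baseflow gives direct-runoff ordinates: 0.0, 34.0, 29.0, 60.0, 113.0, 187.0, 258.0, 308.0, 413.0, 509.0, 452.0, 401.0, 0.0 m³/s.
The maximum is 509.0 m³/s, occurring at the reading for t = 4.5 h.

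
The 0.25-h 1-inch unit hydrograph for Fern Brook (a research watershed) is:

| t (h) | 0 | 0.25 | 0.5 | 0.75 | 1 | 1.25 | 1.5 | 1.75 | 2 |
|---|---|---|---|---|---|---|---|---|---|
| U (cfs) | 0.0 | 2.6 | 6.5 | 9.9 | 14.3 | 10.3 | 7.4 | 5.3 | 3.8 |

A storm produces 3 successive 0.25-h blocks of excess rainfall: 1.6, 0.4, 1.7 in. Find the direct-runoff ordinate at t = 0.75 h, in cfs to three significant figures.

Q ≈ 22.9 cfs

By discrete convolution, Q_j = Σ (P_i / 1 in) · U_{j−i}.
At t = 0.75 h (j=3): Q = (1.6/1)·9.9 + (0.4/1)·6.5 + (1.7/1)·2.6 = 22.9 cfs.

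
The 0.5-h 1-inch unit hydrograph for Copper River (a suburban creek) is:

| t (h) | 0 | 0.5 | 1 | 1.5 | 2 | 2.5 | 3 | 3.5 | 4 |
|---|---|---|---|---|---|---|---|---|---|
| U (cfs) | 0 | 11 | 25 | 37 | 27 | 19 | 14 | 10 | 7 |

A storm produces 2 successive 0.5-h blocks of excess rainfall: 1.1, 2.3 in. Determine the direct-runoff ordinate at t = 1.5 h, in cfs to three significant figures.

Q ≈ 98.2 cfs

By discrete convolution, Q_j = Σ (P_i / 1 in) · U_{j−i}.
At t = 1.5 h (j=3): Q = (1.1/1)·37 + (2.3/1)·25 = 98.2 cfs.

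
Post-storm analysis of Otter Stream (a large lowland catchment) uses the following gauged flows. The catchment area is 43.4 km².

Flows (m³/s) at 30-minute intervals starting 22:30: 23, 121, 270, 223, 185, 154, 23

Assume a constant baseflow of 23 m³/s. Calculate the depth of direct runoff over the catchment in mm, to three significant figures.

Direct runoff: 0.0, 98.0, 247.0, 200.0, 162.0, 131.0, 0.0 m³/s; ΣQ_DR = 838.0 m³/s.
V = ΣQ_DR · Δt = 838.0 × 1800 s = 1.508 × 10^6 m³.
Over A = 43.4 km², depth = V / A = 34.8 mm.

d ≈ 34.8 mm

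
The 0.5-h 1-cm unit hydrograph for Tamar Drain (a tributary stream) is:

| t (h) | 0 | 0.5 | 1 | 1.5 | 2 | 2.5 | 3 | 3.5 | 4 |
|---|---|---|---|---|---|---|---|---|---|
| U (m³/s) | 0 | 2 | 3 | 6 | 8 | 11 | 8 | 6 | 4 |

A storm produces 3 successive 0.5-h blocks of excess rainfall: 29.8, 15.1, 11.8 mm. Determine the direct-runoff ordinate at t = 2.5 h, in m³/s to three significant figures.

Q ≈ 51.9 m³/s

By discrete convolution, Q_j = Σ (P_i / 10 mm) · U_{j−i}.
At t = 2.5 h (j=5): Q = (29.8/10)·11 + (15.1/10)·8 + (11.8/10)·6 = 51.9 m³/s.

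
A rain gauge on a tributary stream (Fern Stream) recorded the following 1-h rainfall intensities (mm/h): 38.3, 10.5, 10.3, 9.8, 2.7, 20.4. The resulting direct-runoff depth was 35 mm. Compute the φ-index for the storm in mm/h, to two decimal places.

φ ≈ 11.85 mm/h

Only the 2 blocks with intensity above φ contribute runoff: 38.3, 20.4 mm/h.
Σ(I−φ)·Δt = d  ⇒  (38.3+20.4 − 2φ)·1 = 35
φ = (58.70 − 35/1) / 2 = 11.85 mm/h.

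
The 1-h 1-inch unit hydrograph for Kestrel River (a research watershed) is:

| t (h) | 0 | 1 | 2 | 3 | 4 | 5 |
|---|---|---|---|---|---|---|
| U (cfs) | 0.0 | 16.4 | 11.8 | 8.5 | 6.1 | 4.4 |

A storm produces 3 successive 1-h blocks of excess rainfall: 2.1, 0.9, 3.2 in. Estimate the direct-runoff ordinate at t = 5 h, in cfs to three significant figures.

Q ≈ 41.9 cfs

By discrete convolution, Q_j = Σ (P_i / 1 in) · U_{j−i}.
At t = 5 h (j=5): Q = (2.1/1)·4.4 + (0.9/1)·6.1 + (3.2/1)·8.5 = 41.9 cfs.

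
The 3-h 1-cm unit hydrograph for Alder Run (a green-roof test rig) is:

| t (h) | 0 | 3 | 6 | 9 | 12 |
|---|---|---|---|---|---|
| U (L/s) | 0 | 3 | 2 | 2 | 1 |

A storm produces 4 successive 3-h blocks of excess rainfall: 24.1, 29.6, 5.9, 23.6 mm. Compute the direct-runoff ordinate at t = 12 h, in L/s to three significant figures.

By discrete convolution, Q_j = Σ (P_i / 10 mm) · U_{j−i}.
At t = 12 h (j=4): Q = (24.1/10)·1 + (29.6/10)·2 + (5.9/10)·2 + (23.6/10)·3 = 16.6 L/s.

Q ≈ 16.6 L/s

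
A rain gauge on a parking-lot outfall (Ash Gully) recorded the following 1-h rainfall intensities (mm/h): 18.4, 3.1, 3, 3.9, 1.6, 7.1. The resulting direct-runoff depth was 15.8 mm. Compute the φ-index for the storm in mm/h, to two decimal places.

Only the 2 blocks with intensity above φ contribute runoff: 18.4, 7.1 mm/h.
Σ(I−φ)·Δt = d  ⇒  (18.4+7.1 − 2φ)·1 = 15.8
φ = (25.50 − 15.8/1) / 2 = 4.85 mm/h.

φ ≈ 4.85 mm/h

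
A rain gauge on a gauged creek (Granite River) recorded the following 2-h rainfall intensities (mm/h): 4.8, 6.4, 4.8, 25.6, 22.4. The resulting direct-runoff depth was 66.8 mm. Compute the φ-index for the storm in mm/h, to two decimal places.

φ ≈ 7.30 mm/h

Only the 2 blocks with intensity above φ contribute runoff: 25.6, 22.4 mm/h.
Σ(I−φ)·Δt = d  ⇒  (25.6+22.4 − 2φ)·2 = 66.8
φ = (48.00 − 66.8/2) / 2 = 7.30 mm/h.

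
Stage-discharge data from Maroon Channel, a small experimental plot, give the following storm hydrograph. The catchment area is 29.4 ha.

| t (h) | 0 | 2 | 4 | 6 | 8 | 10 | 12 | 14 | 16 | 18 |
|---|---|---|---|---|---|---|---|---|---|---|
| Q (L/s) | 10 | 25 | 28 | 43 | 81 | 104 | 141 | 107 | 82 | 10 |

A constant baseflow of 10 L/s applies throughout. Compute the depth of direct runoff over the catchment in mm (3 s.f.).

d ≈ 13.0 mm

Direct runoff: 0.0, 15.0, 18.0, 33.0, 71.0, 94.0, 131.0, 97.0, 72.0, 0.0 L/s; ΣQ_DR = 531.0 L/s.
V = ΣQ_DR · Δt = 531.0 × 7200 s = 3.823 × 10^6 L.
Over A = 29.4 ha, depth = V / A = 13.0 mm.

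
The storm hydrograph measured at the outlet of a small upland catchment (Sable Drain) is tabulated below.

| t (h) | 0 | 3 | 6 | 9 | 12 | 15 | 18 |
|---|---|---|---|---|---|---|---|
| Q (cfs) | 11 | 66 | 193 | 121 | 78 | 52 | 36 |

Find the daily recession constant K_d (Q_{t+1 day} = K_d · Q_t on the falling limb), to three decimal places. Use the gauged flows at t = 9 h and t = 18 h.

Between t = 9 h and t = 18 h the flow falls from 121 to 36 cfs over 3×3 h = 9 h.
Per-interval ratio K = (36/121)^(1/3) = 0.6676; K_d = K^(24/3) = 0.039.

K_d ≈ 0.039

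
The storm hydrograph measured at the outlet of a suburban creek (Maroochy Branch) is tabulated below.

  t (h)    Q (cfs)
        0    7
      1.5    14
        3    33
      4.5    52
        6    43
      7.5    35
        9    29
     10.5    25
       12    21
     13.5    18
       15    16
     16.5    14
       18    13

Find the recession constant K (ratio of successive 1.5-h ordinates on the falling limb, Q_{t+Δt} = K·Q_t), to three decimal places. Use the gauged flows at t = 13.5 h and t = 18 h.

K ≈ 0.897

Using the recession-limb readings at t = 13.5 h and t = 18 h: Q falls from 18 to 13 cfs over 3 intervals.
K = (Q₂/Q₁)^(1/3) = (13/18)^(1/3) = 0.897.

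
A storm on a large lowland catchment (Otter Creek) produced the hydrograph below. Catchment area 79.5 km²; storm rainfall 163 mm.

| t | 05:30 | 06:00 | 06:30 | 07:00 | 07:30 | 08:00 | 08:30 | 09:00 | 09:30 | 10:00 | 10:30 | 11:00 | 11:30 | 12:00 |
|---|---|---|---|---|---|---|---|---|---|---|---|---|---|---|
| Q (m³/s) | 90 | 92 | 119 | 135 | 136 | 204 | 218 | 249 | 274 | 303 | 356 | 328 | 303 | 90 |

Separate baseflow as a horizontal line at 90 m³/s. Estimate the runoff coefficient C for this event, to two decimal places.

C ≈ 0.23

ΣQ_DR = 1637 m³/s; V = ΣQ_DR·Δt = 2.947 × 10^6 m³.
Runoff depth d = V / A = 37.06 mm.
C = d / P = 37.06 / 163 = 0.23.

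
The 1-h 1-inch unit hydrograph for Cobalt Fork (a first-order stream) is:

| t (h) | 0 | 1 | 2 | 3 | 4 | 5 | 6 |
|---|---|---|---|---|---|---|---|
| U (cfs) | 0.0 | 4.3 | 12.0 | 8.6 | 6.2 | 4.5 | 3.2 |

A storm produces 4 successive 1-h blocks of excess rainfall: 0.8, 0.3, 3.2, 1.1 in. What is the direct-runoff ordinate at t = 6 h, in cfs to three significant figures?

Q ≈ 33.2 cfs

By discrete convolution, Q_j = Σ (P_i / 1 in) · U_{j−i}.
At t = 6 h (j=6): Q = (0.8/1)·3.2 + (0.3/1)·4.5 + (3.2/1)·6.2 + (1.1/1)·8.6 = 33.2 cfs.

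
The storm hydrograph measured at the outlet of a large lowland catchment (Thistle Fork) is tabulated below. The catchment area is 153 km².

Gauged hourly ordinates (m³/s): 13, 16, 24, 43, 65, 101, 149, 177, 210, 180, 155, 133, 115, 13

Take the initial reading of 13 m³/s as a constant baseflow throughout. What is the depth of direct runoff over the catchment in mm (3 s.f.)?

d ≈ 28.5 mm

Direct runoff: 0.0, 3.0, 11.0, 30.0, 52.0, 88.0, 136.0, 164.0, 197.0, 167.0, 142.0, 120.0, 102.0, 0.0 m³/s; ΣQ_DR = 1212 m³/s.
V = ΣQ_DR · Δt = 1212 × 3600 s = 4.363 × 10^6 m³.
Over A = 153 km², depth = V / A = 28.5 mm.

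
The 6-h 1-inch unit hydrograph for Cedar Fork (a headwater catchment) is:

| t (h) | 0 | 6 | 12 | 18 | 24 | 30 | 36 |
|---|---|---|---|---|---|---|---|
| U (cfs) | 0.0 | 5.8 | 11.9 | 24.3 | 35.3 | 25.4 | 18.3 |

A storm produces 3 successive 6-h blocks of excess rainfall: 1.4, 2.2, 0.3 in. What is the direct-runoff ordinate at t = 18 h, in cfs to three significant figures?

By discrete convolution, Q_j = Σ (P_i / 1 in) · U_{j−i}.
At t = 18 h (j=3): Q = (1.4/1)·24.3 + (2.2/1)·11.9 + (0.3/1)·5.8 = 61.9 cfs.

Q ≈ 61.9 cfs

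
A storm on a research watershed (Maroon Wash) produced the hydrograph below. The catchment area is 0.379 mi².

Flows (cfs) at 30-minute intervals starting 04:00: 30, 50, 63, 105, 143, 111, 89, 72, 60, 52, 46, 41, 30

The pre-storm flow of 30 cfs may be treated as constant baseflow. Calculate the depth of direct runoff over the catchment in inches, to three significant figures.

d ≈ 1.03 in

Direct runoff: 0.0, 20.0, 33.0, 75.0, 113.0, 81.0, 59.0, 42.0, 30.0, 22.0, 16.0, 11.0, 0.0 cfs; ΣQ_DR = 502.0 cfs.
V = ΣQ_DR · Δt = 502.0 × 1800 s = 9.036 × 10^5 ft³.
Over A = 0.379 mi², depth = V / A = 1.03 in.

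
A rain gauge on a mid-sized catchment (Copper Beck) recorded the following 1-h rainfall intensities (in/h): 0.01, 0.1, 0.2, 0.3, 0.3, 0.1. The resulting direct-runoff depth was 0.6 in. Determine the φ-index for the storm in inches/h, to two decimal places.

φ ≈ 0.08 in/h

Only the 5 blocks with intensity above φ contribute runoff: 0.1, 0.2, 0.3, 0.3, 0.1 in/h.
Σ(I−φ)·Δt = d  ⇒  (0.1+0.2+0.3+0.3+0.1 − 5φ)·1 = 0.6
φ = (1.000 − 0.6/1) / 5 = 0.08 in/h.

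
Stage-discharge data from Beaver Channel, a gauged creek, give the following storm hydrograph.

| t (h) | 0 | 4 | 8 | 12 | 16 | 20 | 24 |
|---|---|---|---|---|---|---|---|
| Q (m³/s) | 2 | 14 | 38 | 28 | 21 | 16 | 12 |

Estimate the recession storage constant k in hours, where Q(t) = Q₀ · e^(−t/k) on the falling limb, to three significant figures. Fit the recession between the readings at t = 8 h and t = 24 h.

k ≈ 13.9 h

On the falling limb, Q drops from 38 to 12 m³/s between t = 8 h and t = 24 h (Δt = 16 h).
k = −Δt / ln(Q₂/Q₁) = −16 / ln(12/38) = 13.9 h.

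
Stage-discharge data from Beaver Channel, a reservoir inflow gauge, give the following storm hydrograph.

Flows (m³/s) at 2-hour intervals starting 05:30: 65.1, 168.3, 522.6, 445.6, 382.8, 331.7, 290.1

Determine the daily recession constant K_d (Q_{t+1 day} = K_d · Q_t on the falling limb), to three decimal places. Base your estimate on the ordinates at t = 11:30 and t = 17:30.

Between t = 11:30 and t = 17:30 the flow falls from 445.6 to 290.1 m³/s over 3×2 h = 6 h.
Per-interval ratio K = (290.1/445.6)^(1/3) = 0.8667; K_d = K^(24/2) = 0.180.

K_d ≈ 0.180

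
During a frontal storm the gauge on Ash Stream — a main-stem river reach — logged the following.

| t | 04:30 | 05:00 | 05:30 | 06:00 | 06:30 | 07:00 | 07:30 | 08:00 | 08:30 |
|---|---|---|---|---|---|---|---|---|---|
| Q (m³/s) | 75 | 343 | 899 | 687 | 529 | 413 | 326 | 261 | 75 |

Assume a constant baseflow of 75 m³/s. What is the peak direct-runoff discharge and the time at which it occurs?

Subtracting baseflow gives direct-runoff ordinates: 0.0, 268.0, 824.0, 612.0, 454.0, 338.0, 251.0, 186.0, 0.0 m³/s.
The maximum is 824.0 m³/s, occurring at the reading for t = 05:30.

Q_p = 824.0 m³/s at t = 05:30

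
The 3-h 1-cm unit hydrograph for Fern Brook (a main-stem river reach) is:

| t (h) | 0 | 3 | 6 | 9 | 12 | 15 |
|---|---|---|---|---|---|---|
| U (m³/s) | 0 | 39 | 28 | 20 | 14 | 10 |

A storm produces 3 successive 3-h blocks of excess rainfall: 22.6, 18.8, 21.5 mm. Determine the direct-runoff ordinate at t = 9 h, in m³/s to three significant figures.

Q ≈ 182 m³/s

By discrete convolution, Q_j = Σ (P_i / 10 mm) · U_{j−i}.
At t = 9 h (j=3): Q = (22.6/10)·20 + (18.8/10)·28 + (21.5/10)·39 = 182 m³/s.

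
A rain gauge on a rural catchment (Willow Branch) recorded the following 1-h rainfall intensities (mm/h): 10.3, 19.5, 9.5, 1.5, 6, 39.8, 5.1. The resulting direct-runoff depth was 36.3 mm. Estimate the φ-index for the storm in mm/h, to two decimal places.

φ ≈ 11.50 mm/h

Only the 2 blocks with intensity above φ contribute runoff: 19.5, 39.8 mm/h.
Σ(I−φ)·Δt = d  ⇒  (19.5+39.8 − 2φ)·1 = 36.3
φ = (59.30 − 36.3/1) / 2 = 11.50 mm/h.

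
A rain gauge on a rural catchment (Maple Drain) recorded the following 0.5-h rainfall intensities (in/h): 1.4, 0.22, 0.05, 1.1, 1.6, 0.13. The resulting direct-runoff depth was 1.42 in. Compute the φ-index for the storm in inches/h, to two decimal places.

φ ≈ 0.42 in/h

Only the 3 blocks with intensity above φ contribute runoff: 1.4, 1.1, 1.6 in/h.
Σ(I−φ)·Δt = d  ⇒  (1.4+1.1+1.6 − 3φ)·0.5 = 1.42
φ = (4.100 − 1.42/0.5) / 3 = 0.42 in/h.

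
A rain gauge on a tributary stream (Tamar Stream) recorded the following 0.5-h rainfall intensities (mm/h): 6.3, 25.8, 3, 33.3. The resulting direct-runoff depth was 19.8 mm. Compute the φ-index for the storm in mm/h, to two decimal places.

φ ≈ 9.75 mm/h

Only the 2 blocks with intensity above φ contribute runoff: 25.8, 33.3 mm/h.
Σ(I−φ)·Δt = d  ⇒  (25.8+33.3 − 2φ)·0.5 = 19.8
φ = (59.10 − 19.8/0.5) / 2 = 9.75 mm/h.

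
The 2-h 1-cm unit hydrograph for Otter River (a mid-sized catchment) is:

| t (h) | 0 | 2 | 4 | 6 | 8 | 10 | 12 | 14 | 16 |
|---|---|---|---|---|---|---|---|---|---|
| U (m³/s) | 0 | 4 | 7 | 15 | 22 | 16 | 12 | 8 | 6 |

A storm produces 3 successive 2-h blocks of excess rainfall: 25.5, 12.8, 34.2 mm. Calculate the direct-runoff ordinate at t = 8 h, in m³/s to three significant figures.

Q ≈ 99.2 m³/s

By discrete convolution, Q_j = Σ (P_i / 10 mm) · U_{j−i}.
At t = 8 h (j=4): Q = (25.5/10)·22 + (12.8/10)·15 + (34.2/10)·7 = 99.2 m³/s.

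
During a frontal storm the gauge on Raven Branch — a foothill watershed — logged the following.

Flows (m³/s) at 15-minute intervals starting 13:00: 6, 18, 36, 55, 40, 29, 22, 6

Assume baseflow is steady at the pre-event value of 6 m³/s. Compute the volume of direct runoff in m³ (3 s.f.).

Direct-runoff ordinates (Q − Q_b): 0.0, 12.0, 30.0, 49.0, 34.0, 23.0, 16.0, 0.0 m³/s.
ΣQ_DR = 164.0 m³/s.
With Δt = 0.25 h = 900 s, V = ΣQ_DR · Δt = 164.0 × 900 = 1.48 × 10^5 m³.

V ≈ 1.48 × 10^5 m³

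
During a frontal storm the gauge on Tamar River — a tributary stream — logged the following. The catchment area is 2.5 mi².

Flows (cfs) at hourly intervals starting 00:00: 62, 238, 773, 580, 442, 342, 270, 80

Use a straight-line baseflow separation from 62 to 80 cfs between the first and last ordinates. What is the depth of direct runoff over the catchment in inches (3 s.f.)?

Direct runoff: 0.00, 173.43, 705.86, 510.29, 369.71, 267.14, 192.57, 0.00 cfs; ΣQ_DR = 2219 cfs.
V = ΣQ_DR · Δt = 2219 × 3600 s = 7.988 × 10^6 ft³.
Over A = 2.5 mi², depth = V / A = 1.38 in.

d ≈ 1.38 in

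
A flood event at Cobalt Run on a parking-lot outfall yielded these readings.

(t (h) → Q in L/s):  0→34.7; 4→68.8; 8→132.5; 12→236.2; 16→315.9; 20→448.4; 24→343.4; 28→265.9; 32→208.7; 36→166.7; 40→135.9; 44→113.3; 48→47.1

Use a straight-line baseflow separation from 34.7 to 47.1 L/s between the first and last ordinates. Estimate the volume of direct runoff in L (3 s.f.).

V ≈ 2.86 × 10^7 L

Direct-runoff ordinates (Q − Q_b): 0.00, 33.07, 95.73, 198.40, 277.07, 408.53, 302.50, 223.97, 165.73, 122.70, 90.87, 67.23, 0.00 L/s.
ΣQ_DR = 1986 L/s.
With Δt = 4 h = 14400 s, V = ΣQ_DR · Δt = 1986 × 14400 = 2.86 × 10^7 L.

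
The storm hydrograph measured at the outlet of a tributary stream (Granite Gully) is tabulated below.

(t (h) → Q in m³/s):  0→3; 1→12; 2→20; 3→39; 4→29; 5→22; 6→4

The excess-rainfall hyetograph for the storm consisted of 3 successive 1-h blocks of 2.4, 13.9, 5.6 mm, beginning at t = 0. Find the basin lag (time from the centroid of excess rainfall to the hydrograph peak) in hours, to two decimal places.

Centroid of excess rainfall: t_c = Σ P_i·t̄_i / ΣP_i = 1.6461 h (block centres at 0.5, 1.5, 2.5 h).
Hydrograph peak occurs at t = 3 h, so basin lag t_L = 3 − 1.6461 = 1.35 h.

t_L ≈ 1.35 h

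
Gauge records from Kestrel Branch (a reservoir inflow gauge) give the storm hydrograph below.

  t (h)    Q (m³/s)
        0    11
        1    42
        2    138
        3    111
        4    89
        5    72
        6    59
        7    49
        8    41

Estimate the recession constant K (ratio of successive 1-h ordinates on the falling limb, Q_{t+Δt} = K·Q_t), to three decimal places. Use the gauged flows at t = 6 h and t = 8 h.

Using the recession-limb readings at t = 6 h and t = 8 h: Q falls from 59 to 41 m³/s over 2 intervals.
K = (Q₂/Q₁)^(1/2) = (41/59)^(1/2) = 0.834.

K ≈ 0.834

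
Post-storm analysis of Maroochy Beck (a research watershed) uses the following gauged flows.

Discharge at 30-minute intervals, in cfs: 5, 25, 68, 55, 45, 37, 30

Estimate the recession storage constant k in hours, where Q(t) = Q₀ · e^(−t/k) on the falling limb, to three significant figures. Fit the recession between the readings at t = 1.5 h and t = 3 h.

On the falling limb, Q drops from 55 to 30 cfs between t = 1.5 h and t = 3 h (Δt = 1.5 h).
k = −Δt / ln(Q₂/Q₁) = −1.5 / ln(30/55) = 2.47 h.

k ≈ 2.47 h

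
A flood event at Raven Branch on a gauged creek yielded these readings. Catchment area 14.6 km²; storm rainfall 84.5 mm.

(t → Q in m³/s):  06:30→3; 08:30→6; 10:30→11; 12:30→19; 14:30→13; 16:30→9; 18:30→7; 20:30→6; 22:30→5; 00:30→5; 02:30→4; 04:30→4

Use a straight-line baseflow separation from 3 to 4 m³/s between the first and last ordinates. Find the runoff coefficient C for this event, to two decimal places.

C ≈ 0.29

ΣQ_DR = 50.00 m³/s; V = ΣQ_DR·Δt = 3.600 × 10^5 m³.
Runoff depth d = V / A = 24.66 mm.
C = d / P = 24.66 / 84.5 = 0.29.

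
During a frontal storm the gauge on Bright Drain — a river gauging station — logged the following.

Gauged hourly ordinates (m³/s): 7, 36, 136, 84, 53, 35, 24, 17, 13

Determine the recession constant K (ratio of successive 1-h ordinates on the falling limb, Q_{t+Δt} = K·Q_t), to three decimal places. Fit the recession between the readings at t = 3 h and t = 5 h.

Using the recession-limb readings at t = 3 h and t = 5 h: Q falls from 84 to 35 m³/s over 2 intervals.
K = (Q₂/Q₁)^(1/2) = (35/84)^(1/2) = 0.645.

K ≈ 0.645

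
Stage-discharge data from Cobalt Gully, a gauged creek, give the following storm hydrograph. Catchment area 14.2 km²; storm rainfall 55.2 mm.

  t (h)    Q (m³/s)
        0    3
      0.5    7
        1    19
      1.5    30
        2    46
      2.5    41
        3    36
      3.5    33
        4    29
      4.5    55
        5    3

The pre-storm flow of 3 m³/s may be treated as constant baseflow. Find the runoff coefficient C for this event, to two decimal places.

ΣQ_DR = 269.0 m³/s; V = ΣQ_DR·Δt = 4.842 × 10^5 m³.
Runoff depth d = V / A = 34.10 mm.
C = d / P = 34.10 / 55.2 = 0.62.

C ≈ 0.62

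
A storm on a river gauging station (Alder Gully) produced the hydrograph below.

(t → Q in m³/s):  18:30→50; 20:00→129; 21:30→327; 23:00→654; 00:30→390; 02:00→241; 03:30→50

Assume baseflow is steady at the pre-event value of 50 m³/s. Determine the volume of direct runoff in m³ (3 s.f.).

V ≈ 8.05 × 10^6 m³

Direct-runoff ordinates (Q − Q_b): 0.0, 79.0, 277.0, 604.0, 340.0, 191.0, 0.0 m³/s.
ΣQ_DR = 1491 m³/s.
With Δt = 1.5 h = 5400 s, V = ΣQ_DR · Δt = 1491 × 5400 = 8.05 × 10^6 m³.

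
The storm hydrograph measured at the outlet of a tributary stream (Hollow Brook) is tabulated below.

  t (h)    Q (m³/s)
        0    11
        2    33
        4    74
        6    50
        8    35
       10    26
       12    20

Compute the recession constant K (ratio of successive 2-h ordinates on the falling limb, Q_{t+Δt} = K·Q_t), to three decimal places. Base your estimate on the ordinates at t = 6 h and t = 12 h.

K ≈ 0.737

Using the recession-limb readings at t = 6 h and t = 12 h: Q falls from 50 to 20 m³/s over 3 intervals.
K = (Q₂/Q₁)^(1/3) = (20/50)^(1/3) = 0.737.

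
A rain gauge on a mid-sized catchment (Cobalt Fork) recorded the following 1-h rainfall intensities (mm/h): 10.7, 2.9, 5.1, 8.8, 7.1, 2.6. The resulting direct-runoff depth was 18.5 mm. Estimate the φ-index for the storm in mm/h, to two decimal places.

Only the 4 blocks with intensity above φ contribute runoff: 10.7, 5.1, 8.8, 7.1 mm/h.
Σ(I−φ)·Δt = d  ⇒  (10.7+5.1+8.8+7.1 − 4φ)·1 = 18.5
φ = (31.70 − 18.5/1) / 4 = 3.30 mm/h.

φ ≈ 3.30 mm/h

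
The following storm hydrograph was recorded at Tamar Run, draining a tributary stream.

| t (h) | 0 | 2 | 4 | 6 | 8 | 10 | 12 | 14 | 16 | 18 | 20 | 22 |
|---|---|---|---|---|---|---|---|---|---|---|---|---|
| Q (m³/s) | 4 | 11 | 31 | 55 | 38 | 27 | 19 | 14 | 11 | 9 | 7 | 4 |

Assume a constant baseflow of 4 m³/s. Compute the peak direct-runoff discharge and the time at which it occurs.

Q_p = 51.0 m³/s at t = 6 h

Subtracting baseflow gives direct-runoff ordinates: 0.0, 7.0, 27.0, 51.0, 34.0, 23.0, 15.0, 10.0, 7.0, 5.0, 3.0, 0.0 m³/s.
The maximum is 51.0 m³/s, occurring at the reading for t = 6 h.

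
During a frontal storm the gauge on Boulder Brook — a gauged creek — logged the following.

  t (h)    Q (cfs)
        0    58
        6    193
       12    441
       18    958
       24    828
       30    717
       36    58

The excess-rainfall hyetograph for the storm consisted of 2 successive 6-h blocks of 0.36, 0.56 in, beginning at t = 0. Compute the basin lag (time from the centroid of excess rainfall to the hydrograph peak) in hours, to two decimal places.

t_L ≈ 11.35 h

Centroid of excess rainfall: t_c = Σ P_i·t̄_i / ΣP_i = 6.6522 h (block centres at 3, 9 h).
Hydrograph peak occurs at t = 18 h, so basin lag t_L = 18 − 6.6522 = 11.35 h.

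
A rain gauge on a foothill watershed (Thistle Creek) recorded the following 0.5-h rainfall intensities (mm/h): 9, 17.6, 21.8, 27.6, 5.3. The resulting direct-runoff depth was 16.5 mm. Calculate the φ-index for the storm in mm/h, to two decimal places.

Only the 3 blocks with intensity above φ contribute runoff: 17.6, 21.8, 27.6 mm/h.
Σ(I−φ)·Δt = d  ⇒  (17.6+21.8+27.6 − 3φ)·0.5 = 16.5
φ = (67.00 − 16.5/0.5) / 3 = 11.33 mm/h.

φ ≈ 11.33 mm/h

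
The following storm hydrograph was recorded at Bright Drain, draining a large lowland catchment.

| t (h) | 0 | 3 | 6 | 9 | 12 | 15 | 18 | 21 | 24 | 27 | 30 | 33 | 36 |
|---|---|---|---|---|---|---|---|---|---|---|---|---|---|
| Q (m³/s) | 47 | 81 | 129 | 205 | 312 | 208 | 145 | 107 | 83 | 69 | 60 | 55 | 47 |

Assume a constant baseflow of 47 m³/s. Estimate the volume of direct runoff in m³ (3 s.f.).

Direct-runoff ordinates (Q − Q_b): 0.0, 34.0, 82.0, 158.0, 265.0, 161.0, 98.0, 60.0, 36.0, 22.0, 13.0, 8.0, 0.0 m³/s.
ΣQ_DR = 937.0 m³/s.
With Δt = 3 h = 10800 s, V = ΣQ_DR · Δt = 937.0 × 10800 = 1.01 × 10^7 m³.

V ≈ 1.01 × 10^7 m³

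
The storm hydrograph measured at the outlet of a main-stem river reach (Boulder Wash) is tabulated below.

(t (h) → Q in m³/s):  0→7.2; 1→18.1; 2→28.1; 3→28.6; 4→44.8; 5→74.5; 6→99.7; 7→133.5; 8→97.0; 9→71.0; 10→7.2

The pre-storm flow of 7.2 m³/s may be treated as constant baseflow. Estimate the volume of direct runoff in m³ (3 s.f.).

V ≈ 1.91 × 10^6 m³

Direct-runoff ordinates (Q − Q_b): 0.0, 10.9, 20.9, 21.4, 37.6, 67.3, 92.5, 126.3, 89.8, 63.8, 0.0 m³/s.
ΣQ_DR = 530.5 m³/s.
With Δt = 1 h = 3600 s, V = ΣQ_DR · Δt = 530.5 × 3600 = 1.91 × 10^6 m³.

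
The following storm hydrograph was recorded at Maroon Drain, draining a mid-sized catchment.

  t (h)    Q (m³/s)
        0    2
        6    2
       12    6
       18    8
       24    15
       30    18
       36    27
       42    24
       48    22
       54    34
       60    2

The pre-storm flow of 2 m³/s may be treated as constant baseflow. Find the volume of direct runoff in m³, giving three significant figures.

V ≈ 2.98 × 10^6 m³

Direct-runoff ordinates (Q − Q_b): 0.0, 0.0, 4.0, 6.0, 13.0, 16.0, 25.0, 22.0, 20.0, 32.0, 0.0 m³/s.
ΣQ_DR = 138.0 m³/s.
With Δt = 6 h = 21600 s, V = ΣQ_DR · Δt = 138.0 × 21600 = 2.98 × 10^6 m³.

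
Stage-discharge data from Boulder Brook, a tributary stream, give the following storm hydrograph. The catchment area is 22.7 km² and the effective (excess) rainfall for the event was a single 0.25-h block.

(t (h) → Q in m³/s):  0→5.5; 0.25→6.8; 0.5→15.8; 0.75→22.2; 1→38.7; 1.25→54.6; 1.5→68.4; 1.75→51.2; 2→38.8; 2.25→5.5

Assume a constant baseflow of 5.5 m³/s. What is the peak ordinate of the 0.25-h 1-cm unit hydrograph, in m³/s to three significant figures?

U_p ≈ 62.8 m³/s

Direct runoff: 0.0, 1.3, 10.3, 16.7, 33.2, 49.1, 62.9, 45.7, 33.3, 0.0 m³/s; ΣQ_DR = 252.5 m³/s, peak = 62.9 m³/s.
Runoff depth d = ΣQ_DR·Δt / A = 252.5 × 900 / (22.7 km²) = 10.01 mm.
The 1-cm UH is the DRH scaled by (10 mm)/d, so U_p = 62.9 × 10/10.01 = 62.8 m³/s.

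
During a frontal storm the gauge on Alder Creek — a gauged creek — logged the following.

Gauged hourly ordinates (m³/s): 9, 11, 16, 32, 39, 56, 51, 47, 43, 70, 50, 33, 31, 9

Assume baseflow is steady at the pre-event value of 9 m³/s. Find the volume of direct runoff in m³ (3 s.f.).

V ≈ 1.34 × 10^6 m³

Direct-runoff ordinates (Q − Q_b): 0.0, 2.0, 7.0, 23.0, 30.0, 47.0, 42.0, 38.0, 34.0, 61.0, 41.0, 24.0, 22.0, 0.0 m³/s.
ΣQ_DR = 371.0 m³/s.
With Δt = 1 h = 3600 s, V = ΣQ_DR · Δt = 371.0 × 3600 = 1.34 × 10^6 m³.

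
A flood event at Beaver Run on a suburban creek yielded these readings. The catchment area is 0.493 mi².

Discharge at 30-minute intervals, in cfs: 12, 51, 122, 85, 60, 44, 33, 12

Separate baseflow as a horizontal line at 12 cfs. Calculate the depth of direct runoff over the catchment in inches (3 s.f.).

d ≈ 0.508 in

Direct runoff: 0.0, 39.0, 110.0, 73.0, 48.0, 32.0, 21.0, 0.0 cfs; ΣQ_DR = 323.0 cfs.
V = ΣQ_DR · Δt = 323.0 × 1800 s = 5.814 × 10^5 ft³.
Over A = 0.493 mi², depth = V / A = 0.508 in.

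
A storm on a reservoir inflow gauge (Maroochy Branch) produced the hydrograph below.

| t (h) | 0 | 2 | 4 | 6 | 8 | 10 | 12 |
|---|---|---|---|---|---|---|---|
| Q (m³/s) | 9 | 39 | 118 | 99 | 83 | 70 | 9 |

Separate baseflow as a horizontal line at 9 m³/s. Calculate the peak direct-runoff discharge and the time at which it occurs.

Subtracting baseflow gives direct-runoff ordinates: 0.0, 30.0, 109.0, 90.0, 74.0, 61.0, 0.0 m³/s.
The maximum is 109.0 m³/s, occurring at the reading for t = 4 h.

Q_p = 109.0 m³/s at t = 4 h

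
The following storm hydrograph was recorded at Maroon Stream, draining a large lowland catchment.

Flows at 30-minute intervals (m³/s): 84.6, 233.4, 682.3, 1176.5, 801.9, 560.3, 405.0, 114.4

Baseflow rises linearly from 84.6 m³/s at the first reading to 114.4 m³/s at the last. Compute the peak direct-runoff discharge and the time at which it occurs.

Subtracting baseflow gives direct-runoff ordinates: 0.00, 144.54, 589.19, 1079.13, 700.27, 454.41, 294.86, 0.00 m³/s.
The maximum is 1079.13 m³/s, occurring at the reading for t = 1.5 h.

Q_p = 1079.13 m³/s at t = 1.5 h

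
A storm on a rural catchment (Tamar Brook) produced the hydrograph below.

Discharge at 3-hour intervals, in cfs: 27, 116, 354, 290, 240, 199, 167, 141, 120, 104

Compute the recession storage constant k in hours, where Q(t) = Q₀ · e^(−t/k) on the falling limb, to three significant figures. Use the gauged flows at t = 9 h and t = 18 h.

On the falling limb, Q drops from 290 to 167 cfs between t = 9 h and t = 18 h (Δt = 9 h).
k = −Δt / ln(Q₂/Q₁) = −9 / ln(167/290) = 16.3 h.

k ≈ 16.3 h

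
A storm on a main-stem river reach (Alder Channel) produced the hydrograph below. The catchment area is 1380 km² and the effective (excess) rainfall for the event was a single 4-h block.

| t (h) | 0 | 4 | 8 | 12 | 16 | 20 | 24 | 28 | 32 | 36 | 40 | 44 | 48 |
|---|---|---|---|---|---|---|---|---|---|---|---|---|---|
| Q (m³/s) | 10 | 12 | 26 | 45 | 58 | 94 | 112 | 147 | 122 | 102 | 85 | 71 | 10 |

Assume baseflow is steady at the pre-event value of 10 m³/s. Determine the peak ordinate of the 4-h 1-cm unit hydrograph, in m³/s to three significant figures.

U_p ≈ 172 m³/s

Direct runoff: 0.0, 2.0, 16.0, 35.0, 48.0, 84.0, 102.0, 137.0, 112.0, 92.0, 75.0, 61.0, 0.0 m³/s; ΣQ_DR = 764.0 m³/s, peak = 137.0 m³/s.
Runoff depth d = ΣQ_DR·Δt / A = 764.0 × 14400 / (1380 km²) = 7.972 mm.
The 1-cm UH is the DRH scaled by (10 mm)/d, so U_p = 137.0 × 10/7.972 = 172 m³/s.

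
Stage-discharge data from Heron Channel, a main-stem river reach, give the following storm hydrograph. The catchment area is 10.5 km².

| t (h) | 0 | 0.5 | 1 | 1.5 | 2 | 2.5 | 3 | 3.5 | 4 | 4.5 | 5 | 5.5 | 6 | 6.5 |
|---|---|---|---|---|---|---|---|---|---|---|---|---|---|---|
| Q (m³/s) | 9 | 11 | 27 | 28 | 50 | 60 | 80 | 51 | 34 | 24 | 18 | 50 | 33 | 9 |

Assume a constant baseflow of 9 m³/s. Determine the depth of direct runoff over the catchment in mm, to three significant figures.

Direct runoff: 0.0, 2.0, 18.0, 19.0, 41.0, 51.0, 71.0, 42.0, 25.0, 15.0, 9.0, 41.0, 24.0, 0.0 m³/s; ΣQ_DR = 358.0 m³/s.
V = ΣQ_DR · Δt = 358.0 × 1800 s = 6.444 × 10^5 m³.
Over A = 10.5 km², depth = V / A = 61.4 mm.

d ≈ 61.4 mm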